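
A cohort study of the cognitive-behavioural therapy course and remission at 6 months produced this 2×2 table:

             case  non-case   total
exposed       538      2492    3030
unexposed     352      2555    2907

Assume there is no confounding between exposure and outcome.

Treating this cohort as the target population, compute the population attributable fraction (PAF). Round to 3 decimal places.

PAF ≈ 0.192

p₁ = P(outcome | exposed) = 538/3030 = 0.17756
p₀ = P(outcome | unexposed) = 352/2907 = 0.12109
Exposure prevalence π = 3030/5937 = 0.51036; overall risk P(Y=1) = 0.14991.
Under exogeneity, PAF = [P(Y=1) − p₀]/P(Y=1).
PAF = (0.14991 − 0.12109) / 0.14991 ≈ 0.1923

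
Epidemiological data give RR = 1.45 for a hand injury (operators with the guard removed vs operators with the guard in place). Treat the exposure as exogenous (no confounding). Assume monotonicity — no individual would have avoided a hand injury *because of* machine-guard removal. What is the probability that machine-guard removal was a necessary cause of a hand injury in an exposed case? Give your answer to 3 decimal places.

PN ≈ 0.310

Under exogeneity and monotonicity, PN = (RR − 1) / RR = 1 − 1/RR.
PN = (1.45 − 1) / 1.45 = 0.45 / 1.45 ≈ 0.3103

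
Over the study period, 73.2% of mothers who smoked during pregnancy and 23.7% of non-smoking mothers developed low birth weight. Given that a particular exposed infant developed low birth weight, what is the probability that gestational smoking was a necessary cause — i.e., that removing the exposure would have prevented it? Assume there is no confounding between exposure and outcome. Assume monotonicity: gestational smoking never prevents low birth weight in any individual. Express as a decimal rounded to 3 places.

p₁ = 0.732, p₀ = 0.237.
Under exogeneity and monotonicity, PN = (p₁ − p₀) / p₁.
PN = (0.732 − 0.237) / 0.732 = 0.495 / 0.732 ≈ 0.6762

PN ≈ 0.676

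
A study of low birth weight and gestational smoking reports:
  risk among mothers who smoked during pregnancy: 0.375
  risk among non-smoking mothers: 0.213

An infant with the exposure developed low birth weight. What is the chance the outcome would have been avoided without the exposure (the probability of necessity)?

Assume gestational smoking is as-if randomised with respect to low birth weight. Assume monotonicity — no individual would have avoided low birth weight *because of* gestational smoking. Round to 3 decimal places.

PN ≈ 0.432

Let p₁ = 0.375, p₀ = 0.213.
Under exogeneity and monotonicity, PN = (p₁ − p₀) / p₁.
PN = (0.375 − 0.213) / 0.375 = 0.162 / 0.375 ≈ 0.4320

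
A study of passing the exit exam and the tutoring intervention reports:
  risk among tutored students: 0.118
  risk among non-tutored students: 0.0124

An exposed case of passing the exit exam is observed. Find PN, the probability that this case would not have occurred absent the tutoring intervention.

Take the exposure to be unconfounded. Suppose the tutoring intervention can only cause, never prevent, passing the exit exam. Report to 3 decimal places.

PN ≈ 0.895

Let p₁ = 0.118, p₀ = 0.0124.
Under exogeneity and monotonicity, PN = (p₁ − p₀) / p₁.
PN = (0.118 − 0.0124) / 0.118 = 0.1056 / 0.118 ≈ 0.8949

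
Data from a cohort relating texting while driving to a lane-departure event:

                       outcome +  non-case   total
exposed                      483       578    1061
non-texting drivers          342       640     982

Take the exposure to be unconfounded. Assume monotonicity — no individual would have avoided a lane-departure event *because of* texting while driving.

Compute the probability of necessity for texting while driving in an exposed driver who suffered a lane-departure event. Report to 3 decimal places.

PN ≈ 0.235

p₁ = P(outcome | exposed) = 483/1061 = 0.45523
p₀ = P(outcome | unexposed) = 342/982 = 0.34827
Under exogeneity and monotonicity, PN = (p₁ − p₀)/p₁.
PN = (0.45523 − 0.34827) / 0.45523 ≈ 0.2350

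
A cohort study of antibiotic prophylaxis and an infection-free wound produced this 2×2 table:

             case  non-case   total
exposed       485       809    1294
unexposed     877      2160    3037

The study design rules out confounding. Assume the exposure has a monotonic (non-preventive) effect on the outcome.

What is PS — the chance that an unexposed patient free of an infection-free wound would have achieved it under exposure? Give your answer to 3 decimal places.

p₁ = P(outcome | exposed) = 485/1294 = 0.37481
p₀ = P(outcome | unexposed) = 877/3037 = 0.28877
Under exogeneity and monotonicity, PS = (p₁ − p₀) / (1 − p₀).
PS = (0.37481 − 0.28877) / (1 − 0.28877) = 0.086035 / 0.71123 ≈ 0.1210

PS ≈ 0.121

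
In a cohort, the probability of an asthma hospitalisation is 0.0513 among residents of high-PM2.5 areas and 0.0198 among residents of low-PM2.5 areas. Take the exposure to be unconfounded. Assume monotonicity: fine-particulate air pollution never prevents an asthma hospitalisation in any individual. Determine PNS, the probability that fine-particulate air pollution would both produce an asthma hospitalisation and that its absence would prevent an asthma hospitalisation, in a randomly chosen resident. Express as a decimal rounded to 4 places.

PNS ≈ 0.0315

Let p₁ = 0.0513, p₀ = 0.0198.
Under exogeneity and monotonicity, PNS = p₁ − p₀.
PNS = 0.0513 − 0.0198 = 0.0315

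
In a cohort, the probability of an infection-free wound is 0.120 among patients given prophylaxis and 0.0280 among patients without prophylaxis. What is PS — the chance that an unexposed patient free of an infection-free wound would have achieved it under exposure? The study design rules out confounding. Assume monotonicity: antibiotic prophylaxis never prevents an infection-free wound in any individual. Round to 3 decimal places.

Let p₁ = 0.12, p₀ = 0.028.
Under exogeneity and monotonicity, PS = (p₁ − p₀) / (1 − p₀).
PS = (0.12 − 0.028) / (1 − 0.028) = 0.092 / 0.972 ≈ 0.0947

PS ≈ 0.095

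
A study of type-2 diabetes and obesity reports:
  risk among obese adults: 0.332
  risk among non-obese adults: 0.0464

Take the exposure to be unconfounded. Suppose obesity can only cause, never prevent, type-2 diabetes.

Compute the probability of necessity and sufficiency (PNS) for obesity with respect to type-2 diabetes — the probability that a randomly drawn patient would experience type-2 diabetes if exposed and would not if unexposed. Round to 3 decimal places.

PNS ≈ 0.286

Let p₁ = 0.332, p₀ = 0.0464.
Under exogeneity and monotonicity, PNS = p₁ − p₀.
PNS = 0.332 − 0.0464 = 0.2856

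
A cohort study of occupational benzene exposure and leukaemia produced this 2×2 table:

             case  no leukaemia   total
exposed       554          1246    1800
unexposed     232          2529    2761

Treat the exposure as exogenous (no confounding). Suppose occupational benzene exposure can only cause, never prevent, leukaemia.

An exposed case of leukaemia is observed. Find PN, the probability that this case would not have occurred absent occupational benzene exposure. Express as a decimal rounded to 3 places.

PN ≈ 0.727

p₁ = P(outcome | exposed) = 554/1800 = 0.30778
p₀ = P(outcome | unexposed) = 232/2761 = 0.084028
Under exogeneity and monotonicity, PN = (p₁ − p₀)/p₁.
PN = (0.30778 − 0.084028) / 0.30778 ≈ 0.7270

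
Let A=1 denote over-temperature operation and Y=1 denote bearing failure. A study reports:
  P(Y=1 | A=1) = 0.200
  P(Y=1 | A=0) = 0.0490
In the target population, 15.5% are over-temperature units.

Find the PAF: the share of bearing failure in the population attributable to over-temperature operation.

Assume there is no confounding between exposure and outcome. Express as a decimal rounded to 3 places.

Let p₁ = 0.2, p₀ = 0.049.
Overall risk P(Y=1) = π·p₁ + (1−π)·p₀ = 0.155×0.2 + 0.845×0.049 = 0.072405.
Under exogeneity, PAF = [P(Y=1) − p₀] / P(Y=1).
PAF = (0.072405 − 0.049) / 0.072405 ≈ 0.3233

PAF ≈ 0.323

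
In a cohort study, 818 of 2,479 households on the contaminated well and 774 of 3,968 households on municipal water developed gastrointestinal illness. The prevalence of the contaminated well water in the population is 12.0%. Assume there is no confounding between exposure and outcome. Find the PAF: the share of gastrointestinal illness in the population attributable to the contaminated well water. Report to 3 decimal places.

PAF ≈ 0.077

p₁ = P(outcome | exposed) = 818/2479 = 0.32997
p₀ = P(outcome | unexposed) = 774/3968 = 0.19506
Overall risk P(Y=1) = π·p₁ + (1−π)·p₀ = 0.12×0.32997 + 0.88×0.19506 = 0.21125.
Under exogeneity, PAF = [P(Y=1) − p₀] / P(Y=1).
PAF = (0.21125 − 0.19506) / 0.21125 ≈ 0.0766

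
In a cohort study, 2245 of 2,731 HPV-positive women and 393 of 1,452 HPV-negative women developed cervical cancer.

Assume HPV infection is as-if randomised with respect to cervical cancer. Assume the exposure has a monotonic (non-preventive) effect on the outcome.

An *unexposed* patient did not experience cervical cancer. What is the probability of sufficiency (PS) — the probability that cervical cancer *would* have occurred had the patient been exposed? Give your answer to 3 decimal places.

PS ≈ 0.756

p₁ = P(outcome | exposed) = 2245/2731 = 0.82204
p₀ = P(outcome | unexposed) = 393/1452 = 0.27066
Under exogeneity and monotonicity, PS = (p₁ − p₀) / (1 − p₀).
PS = (0.82204 − 0.27066) / (1 − 0.27066) = 0.55138 / 0.72934 ≈ 0.7560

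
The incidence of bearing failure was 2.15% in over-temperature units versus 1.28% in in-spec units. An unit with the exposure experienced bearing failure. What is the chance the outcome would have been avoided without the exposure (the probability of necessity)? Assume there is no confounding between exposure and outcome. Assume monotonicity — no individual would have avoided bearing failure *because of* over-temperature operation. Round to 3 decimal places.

PN ≈ 0.405

p₁ = 0.0215, p₀ = 0.0128.
Under exogeneity and monotonicity, PN = (p₁ − p₀) / p₁.
PN = (0.0215 − 0.0128) / 0.0215 = 0.0087 / 0.0215 ≈ 0.4047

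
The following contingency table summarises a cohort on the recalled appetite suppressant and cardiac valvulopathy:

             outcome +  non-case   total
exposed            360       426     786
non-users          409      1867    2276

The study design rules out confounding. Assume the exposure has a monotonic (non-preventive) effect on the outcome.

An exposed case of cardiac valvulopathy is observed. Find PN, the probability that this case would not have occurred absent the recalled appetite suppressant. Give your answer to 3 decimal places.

p₁ = P(outcome | exposed) = 360/786 = 0.45802
p₀ = P(outcome | unexposed) = 409/2276 = 0.1797
Under exogeneity and monotonicity, PN = (p₁ − p₀)/p₁.
PN = (0.45802 − 0.1797) / 0.45802 ≈ 0.6077

PN ≈ 0.608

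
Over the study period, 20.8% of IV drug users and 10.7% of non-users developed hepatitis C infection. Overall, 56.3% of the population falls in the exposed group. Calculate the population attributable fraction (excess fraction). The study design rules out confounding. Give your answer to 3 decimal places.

p₁ = 0.208, p₀ = 0.107.
Overall risk P(Y=1) = π·p₁ + (1−π)·p₀ = 0.563×0.208 + 0.437×0.107 = 0.16386.
Under exogeneity, PAF = [P(Y=1) − p₀] / P(Y=1).
PAF = (0.16386 − 0.107) / 0.16386 ≈ 0.3470

PAF ≈ 0.347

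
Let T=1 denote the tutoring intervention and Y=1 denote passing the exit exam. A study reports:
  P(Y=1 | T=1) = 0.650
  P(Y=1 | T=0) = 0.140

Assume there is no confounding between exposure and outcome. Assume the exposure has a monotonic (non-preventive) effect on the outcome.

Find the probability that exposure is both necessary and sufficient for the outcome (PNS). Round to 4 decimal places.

PNS ≈ 0.5100

Let p₁ = 0.65, p₀ = 0.14.
Under exogeneity and monotonicity, PNS = p₁ − p₀.
PNS = 0.65 − 0.14 = 0.51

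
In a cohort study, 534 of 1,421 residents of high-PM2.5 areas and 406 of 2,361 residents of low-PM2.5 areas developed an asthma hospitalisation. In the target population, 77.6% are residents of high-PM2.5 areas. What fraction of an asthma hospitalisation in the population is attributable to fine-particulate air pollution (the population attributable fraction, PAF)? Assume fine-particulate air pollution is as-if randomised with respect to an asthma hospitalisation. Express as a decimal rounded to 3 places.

PAF ≈ 0.479

p₁ = P(outcome | exposed) = 534/1421 = 0.37579
p₀ = P(outcome | unexposed) = 406/2361 = 0.17196
Overall risk P(Y=1) = π·p₁ + (1−π)·p₀ = 0.776×0.37579 + 0.224×0.17196 = 0.33013.
Under exogeneity, PAF = [P(Y=1) − p₀] / P(Y=1).
PAF = (0.33013 − 0.17196) / 0.33013 ≈ 0.4791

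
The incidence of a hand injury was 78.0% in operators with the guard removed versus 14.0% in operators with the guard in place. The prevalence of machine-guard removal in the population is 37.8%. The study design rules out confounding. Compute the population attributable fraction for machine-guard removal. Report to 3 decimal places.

p₁ = 0.78, p₀ = 0.14.
Overall risk P(Y=1) = π·p₁ + (1−π)·p₀ = 0.378×0.78 + 0.622×0.14 = 0.38192.
Under exogeneity, PAF = [P(Y=1) − p₀] / P(Y=1).
PAF = (0.38192 − 0.14) / 0.38192 ≈ 0.6334

PAF ≈ 0.633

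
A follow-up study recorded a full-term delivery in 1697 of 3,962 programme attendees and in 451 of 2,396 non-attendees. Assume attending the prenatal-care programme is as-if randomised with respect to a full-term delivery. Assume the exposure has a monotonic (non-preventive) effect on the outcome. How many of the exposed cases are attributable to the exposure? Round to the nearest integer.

about 951 cases

p₁ = P(outcome | exposed) = 1697/3962 = 0.42832
p₀ = P(outcome | unexposed) = 451/2396 = 0.18823
PN = (p₁ − p₀)/p₁ = (0.42832 − 0.18823) / 0.42832 ≈ 0.56054.
Attributable cases ≈ PN × (exposed cases) = 0.56054 × 1697 ≈ 951.23.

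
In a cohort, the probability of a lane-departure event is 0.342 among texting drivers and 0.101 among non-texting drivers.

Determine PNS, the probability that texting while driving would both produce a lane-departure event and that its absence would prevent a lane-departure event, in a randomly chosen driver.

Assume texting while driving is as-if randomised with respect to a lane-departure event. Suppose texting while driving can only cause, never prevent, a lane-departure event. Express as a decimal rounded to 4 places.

Let p₁ = 0.342, p₀ = 0.101.
Under exogeneity and monotonicity, PNS = p₁ − p₀.
PNS = 0.342 − 0.101 = 0.241

PNS ≈ 0.2410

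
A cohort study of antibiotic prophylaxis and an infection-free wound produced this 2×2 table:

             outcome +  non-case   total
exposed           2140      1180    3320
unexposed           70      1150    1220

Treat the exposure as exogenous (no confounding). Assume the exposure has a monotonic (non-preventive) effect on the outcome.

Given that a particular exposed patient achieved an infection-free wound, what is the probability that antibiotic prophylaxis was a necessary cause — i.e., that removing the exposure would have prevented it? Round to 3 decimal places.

p₁ = P(outcome | exposed) = 2140/3320 = 0.64458
p₀ = P(outcome | unexposed) = 70/1220 = 0.057377
Under exogeneity and monotonicity, PN = (p₁ − p₀)/p₁.
PN = (0.64458 − 0.057377) / 0.64458 ≈ 0.9110

PN ≈ 0.911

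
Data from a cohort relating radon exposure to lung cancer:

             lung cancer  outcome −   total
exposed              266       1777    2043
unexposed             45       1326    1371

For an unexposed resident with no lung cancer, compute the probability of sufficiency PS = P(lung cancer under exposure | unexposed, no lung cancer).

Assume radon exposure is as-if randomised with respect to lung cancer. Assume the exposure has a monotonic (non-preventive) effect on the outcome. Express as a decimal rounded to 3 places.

p₁ = P(outcome | exposed) = 266/2043 = 0.1302
p₀ = P(outcome | unexposed) = 45/1371 = 0.032823
Under exogeneity and monotonicity, PS = (p₁ − p₀) / (1 − p₀).
PS = (0.1302 − 0.032823) / (1 − 0.032823) = 0.097378 / 0.96718 ≈ 0.1007

PS ≈ 0.101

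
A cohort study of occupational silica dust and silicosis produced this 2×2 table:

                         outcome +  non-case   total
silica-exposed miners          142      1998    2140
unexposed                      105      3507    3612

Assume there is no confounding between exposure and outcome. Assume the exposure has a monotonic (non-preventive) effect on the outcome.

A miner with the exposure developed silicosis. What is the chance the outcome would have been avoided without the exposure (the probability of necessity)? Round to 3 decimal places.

PN ≈ 0.562

p₁ = P(outcome | exposed) = 142/2140 = 0.066355
p₀ = P(outcome | unexposed) = 105/3612 = 0.02907
Under exogeneity and monotonicity, PN = (p₁ − p₀) / p₁.
PN = (0.066355 − 0.02907) / 0.066355 = 0.037285 / 0.066355 ≈ 0.5619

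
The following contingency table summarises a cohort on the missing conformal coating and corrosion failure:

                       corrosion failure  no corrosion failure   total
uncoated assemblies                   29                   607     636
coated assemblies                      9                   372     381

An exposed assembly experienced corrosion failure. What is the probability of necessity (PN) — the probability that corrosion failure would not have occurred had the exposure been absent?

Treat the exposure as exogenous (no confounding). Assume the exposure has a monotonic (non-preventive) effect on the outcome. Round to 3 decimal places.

PN ≈ 0.482

p₁ = P(outcome | exposed) = 29/636 = 0.045597
p₀ = P(outcome | unexposed) = 9/381 = 0.023622
Under exogeneity and monotonicity, PN = (p₁ − p₀)/p₁.
PN = (0.045597 − 0.023622) / 0.045597 ≈ 0.4819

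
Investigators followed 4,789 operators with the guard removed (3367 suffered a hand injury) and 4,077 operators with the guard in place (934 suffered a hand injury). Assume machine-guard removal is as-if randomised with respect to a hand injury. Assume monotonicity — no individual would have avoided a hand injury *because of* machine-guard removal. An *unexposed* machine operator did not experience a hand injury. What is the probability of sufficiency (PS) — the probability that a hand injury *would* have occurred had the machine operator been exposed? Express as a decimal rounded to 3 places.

PS ≈ 0.615

p₁ = P(outcome | exposed) = 3367/4789 = 0.70307
p₀ = P(outcome | unexposed) = 934/4077 = 0.22909
Under exogeneity and monotonicity, PS = (p₁ − p₀) / (1 − p₀).
PS = (0.70307 − 0.22909) / (1 − 0.22909) = 0.47398 / 0.77091 ≈ 0.6148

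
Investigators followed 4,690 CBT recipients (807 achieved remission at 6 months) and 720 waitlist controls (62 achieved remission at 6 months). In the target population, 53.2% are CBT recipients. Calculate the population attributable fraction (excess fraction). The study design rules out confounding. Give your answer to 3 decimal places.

PAF ≈ 0.347

p₁ = P(outcome | exposed) = 807/4690 = 0.17207
p₀ = P(outcome | unexposed) = 62/720 = 0.086111
Overall risk P(Y=1) = π·p₁ + (1−π)·p₀ = 0.532×0.17207 + 0.468×0.086111 = 0.13184.
Under exogeneity, PAF = [P(Y=1) − p₀] / P(Y=1).
PAF = (0.13184 − 0.086111) / 0.13184 ≈ 0.3469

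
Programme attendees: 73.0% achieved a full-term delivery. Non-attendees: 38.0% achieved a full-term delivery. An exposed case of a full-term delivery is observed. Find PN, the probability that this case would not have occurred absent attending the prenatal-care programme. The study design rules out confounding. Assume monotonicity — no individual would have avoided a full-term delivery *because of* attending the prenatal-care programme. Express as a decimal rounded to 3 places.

PN ≈ 0.479

p₁ = 0.73, p₀ = 0.38.
Under exogeneity and monotonicity, PN = (p₁ − p₀) / p₁.
PN = (0.73 − 0.38) / 0.73 = 0.35 / 0.73 ≈ 0.4795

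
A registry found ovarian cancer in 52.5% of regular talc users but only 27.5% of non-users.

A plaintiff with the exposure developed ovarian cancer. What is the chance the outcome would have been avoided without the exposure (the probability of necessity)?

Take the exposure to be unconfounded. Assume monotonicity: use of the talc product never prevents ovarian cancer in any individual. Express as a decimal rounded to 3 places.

p₁ = 0.525, p₀ = 0.275.
Under exogeneity and monotonicity, PN = (p₁ − p₀) / p₁.
PN = (0.525 − 0.275) / 0.525 = 0.25 / 0.525 ≈ 0.4762

PN ≈ 0.476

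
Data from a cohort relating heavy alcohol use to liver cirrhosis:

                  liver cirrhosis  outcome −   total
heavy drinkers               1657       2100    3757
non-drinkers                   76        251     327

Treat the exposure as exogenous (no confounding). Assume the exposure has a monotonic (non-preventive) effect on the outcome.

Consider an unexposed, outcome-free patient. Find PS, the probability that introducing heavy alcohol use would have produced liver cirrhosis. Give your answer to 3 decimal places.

PS ≈ 0.272

p₁ = P(outcome | exposed) = 1657/3757 = 0.44104
p₀ = P(outcome | unexposed) = 76/327 = 0.23242
Under exogeneity and monotonicity, PS = (p₁ − p₀)/(1 − p₀).
PS = (0.44104 − 0.23242) / 0.76758 ≈ 0.2718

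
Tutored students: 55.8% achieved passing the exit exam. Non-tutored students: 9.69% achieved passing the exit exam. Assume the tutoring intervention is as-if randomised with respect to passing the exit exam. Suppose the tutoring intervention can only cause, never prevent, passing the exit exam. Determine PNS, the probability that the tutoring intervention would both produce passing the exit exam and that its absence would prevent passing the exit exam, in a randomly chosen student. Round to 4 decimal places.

p₁ = 0.558, p₀ = 0.0969.
Under exogeneity and monotonicity, PNS = p₁ − p₀.
PNS = 0.558 − 0.0969 = 0.4611

PNS ≈ 0.4611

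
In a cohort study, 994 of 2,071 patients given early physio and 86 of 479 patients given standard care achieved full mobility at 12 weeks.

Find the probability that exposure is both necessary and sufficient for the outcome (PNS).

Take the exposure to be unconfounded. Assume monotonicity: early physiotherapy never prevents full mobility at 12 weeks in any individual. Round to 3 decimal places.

PNS ≈ 0.300

p₁ = P(outcome | exposed) = 994/2071 = 0.47996
p₀ = P(outcome | unexposed) = 86/479 = 0.17954
Under exogeneity and monotonicity, PNS = p₁ − p₀.
PNS = 0.47996 − 0.17954 = 0.30042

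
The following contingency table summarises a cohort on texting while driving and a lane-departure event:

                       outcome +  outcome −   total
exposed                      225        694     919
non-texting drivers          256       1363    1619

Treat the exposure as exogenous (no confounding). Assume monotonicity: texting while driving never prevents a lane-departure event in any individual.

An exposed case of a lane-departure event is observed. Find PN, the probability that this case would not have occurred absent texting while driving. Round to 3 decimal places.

PN ≈ 0.354

p₁ = P(outcome | exposed) = 225/919 = 0.24483
p₀ = P(outcome | unexposed) = 256/1619 = 0.15812
Under exogeneity and monotonicity, PN = (p₁ − p₀)/p₁.
PN = (0.24483 − 0.15812) / 0.24483 ≈ 0.3542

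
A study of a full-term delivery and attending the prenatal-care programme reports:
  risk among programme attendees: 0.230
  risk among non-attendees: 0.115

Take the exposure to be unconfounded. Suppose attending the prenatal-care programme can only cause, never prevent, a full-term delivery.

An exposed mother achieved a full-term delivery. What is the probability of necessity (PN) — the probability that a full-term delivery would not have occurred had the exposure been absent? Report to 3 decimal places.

PN ≈ 0.500

Let p₁ = 0.23, p₀ = 0.115.
Under exogeneity and monotonicity, PN = (p₁ − p₀) / p₁.
PN = (0.23 − 0.115) / 0.23 = 0.115 / 0.23 ≈ 0.5000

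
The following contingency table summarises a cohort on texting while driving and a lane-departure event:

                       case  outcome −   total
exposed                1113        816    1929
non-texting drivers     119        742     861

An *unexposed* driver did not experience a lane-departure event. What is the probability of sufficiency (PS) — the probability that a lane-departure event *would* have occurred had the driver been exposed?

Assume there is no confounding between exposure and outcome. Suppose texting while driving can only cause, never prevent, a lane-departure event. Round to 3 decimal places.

PS ≈ 0.509

p₁ = P(outcome | exposed) = 1113/1929 = 0.57698
p₀ = P(outcome | unexposed) = 119/861 = 0.13821
Under exogeneity and monotonicity, PS = (p₁ − p₀)/(1 − p₀).
PS = (0.57698 − 0.13821) / 0.86179 ≈ 0.5091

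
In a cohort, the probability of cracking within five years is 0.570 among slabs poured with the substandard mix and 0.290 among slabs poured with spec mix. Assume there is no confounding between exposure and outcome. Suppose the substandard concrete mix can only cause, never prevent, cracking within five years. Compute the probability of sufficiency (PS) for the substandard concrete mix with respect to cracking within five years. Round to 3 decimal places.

Let p₁ = 0.57, p₀ = 0.29.
Under exogeneity and monotonicity, PS = (p₁ − p₀) / (1 − p₀).
PS = (0.57 − 0.29) / (1 − 0.29) = 0.28 / 0.71 ≈ 0.3944

PS ≈ 0.394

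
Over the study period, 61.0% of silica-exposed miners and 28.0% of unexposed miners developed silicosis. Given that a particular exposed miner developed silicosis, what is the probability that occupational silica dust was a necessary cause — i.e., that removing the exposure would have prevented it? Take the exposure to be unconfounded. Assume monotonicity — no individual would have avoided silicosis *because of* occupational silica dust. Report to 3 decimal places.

PN ≈ 0.541

p₁ = 0.61, p₀ = 0.28.
Under exogeneity and monotonicity, PN = (p₁ − p₀) / p₁.
PN = (0.61 − 0.28) / 0.61 = 0.33 / 0.61 ≈ 0.5410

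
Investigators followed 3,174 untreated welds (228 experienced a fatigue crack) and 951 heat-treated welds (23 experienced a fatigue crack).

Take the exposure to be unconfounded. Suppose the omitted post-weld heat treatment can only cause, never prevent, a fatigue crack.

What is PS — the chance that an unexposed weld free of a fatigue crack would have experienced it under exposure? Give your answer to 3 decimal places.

p₁ = P(outcome | exposed) = 228/3174 = 0.071834
p₀ = P(outcome | unexposed) = 23/951 = 0.024185
Under exogeneity and monotonicity, PS = (p₁ − p₀) / (1 − p₀).
PS = (0.071834 − 0.024185) / (1 − 0.024185) = 0.047649 / 0.97581 ≈ 0.0488

PS ≈ 0.049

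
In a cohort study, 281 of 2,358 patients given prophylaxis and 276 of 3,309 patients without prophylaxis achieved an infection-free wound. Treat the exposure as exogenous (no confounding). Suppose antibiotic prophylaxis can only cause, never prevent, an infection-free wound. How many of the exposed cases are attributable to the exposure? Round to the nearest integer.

about 84 cases

p₁ = P(outcome | exposed) = 281/2358 = 0.11917
p₀ = P(outcome | unexposed) = 276/3309 = 0.083409
PN = (p₁ − p₀)/p₁ = (0.11917 − 0.083409) / 0.11917 ≈ 0.30008.
Attributable cases ≈ PN × (exposed cases) = 0.30008 × 281 ≈ 84.32.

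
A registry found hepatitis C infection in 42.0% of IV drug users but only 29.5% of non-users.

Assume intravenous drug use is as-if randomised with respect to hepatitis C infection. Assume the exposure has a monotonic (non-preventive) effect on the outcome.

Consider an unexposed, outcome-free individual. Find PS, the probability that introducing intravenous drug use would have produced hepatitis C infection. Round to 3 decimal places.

PS ≈ 0.177

p₁ = 0.42, p₀ = 0.295.
Under exogeneity and monotonicity, PS = (p₁ − p₀) / (1 − p₀).
PS = (0.42 − 0.295) / (1 − 0.295) = 0.125 / 0.705 ≈ 0.1773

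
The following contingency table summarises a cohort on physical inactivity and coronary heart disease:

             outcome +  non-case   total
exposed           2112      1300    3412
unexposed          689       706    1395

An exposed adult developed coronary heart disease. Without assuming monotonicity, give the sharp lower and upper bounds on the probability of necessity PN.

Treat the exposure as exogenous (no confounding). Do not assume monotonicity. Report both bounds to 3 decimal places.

0.202 ≤ PN ≤ 0.818

p₁ = P(outcome | exposed) = 2112/3412 = 0.61899
p₀ = P(outcome | unexposed) = 689/1395 = 0.49391
Under exogeneity alone the bounds on PN are max{0,(p₁−p₀)/p₁} ≤ PN ≤ min{1,(1−p₀)/p₁}.
  lower = (p₁ − p₀)/p₁ = 0.12508 / 0.61899 ≈ 0.2021
  upper = min{1, (1 − p₀)/p₁} = 0.50609 / 0.61899 ≈ 0.8176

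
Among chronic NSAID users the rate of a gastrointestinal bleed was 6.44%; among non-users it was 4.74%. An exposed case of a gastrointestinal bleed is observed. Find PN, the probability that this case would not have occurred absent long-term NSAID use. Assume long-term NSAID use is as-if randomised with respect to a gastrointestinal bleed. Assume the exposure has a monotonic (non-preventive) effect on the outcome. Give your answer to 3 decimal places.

PN ≈ 0.264

p₁ = 0.0644, p₀ = 0.0474.
Under exogeneity and monotonicity, PN = (p₁ − p₀) / p₁.
PN = (0.0644 − 0.0474) / 0.0644 = 0.017 / 0.0644 ≈ 0.2640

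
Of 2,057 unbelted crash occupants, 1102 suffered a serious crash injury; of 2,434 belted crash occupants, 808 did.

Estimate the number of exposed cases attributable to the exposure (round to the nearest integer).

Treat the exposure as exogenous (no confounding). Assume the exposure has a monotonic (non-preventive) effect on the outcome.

about 419 cases

p₁ = P(outcome | exposed) = 1102/2057 = 0.53573
p₀ = P(outcome | unexposed) = 808/2434 = 0.33196
PN = (p₁ − p₀)/p₁ = (0.53573 − 0.33196) / 0.53573 ≈ 0.38035.
Attributable cases ≈ PN × (exposed cases) = 0.38035 × 1102 ≈ 419.15.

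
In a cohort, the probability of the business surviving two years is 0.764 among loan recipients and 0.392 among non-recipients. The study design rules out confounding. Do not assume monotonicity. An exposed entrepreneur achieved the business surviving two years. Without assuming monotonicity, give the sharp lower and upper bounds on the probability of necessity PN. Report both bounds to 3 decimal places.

Let p₁ = 0.764, p₀ = 0.392.
Under exogeneity alone the bounds on PN are max{0,(p₁−p₀)/p₁} ≤ PN ≤ min{1,(1−p₀)/p₁}.
  lower = (p₁ − p₀)/p₁ = 0.372 / 0.764 ≈ 0.4869
  upper = min{1, (1 − p₀)/p₁} = 0.608 / 0.764 ≈ 0.7958

0.487 ≤ PN ≤ 0.796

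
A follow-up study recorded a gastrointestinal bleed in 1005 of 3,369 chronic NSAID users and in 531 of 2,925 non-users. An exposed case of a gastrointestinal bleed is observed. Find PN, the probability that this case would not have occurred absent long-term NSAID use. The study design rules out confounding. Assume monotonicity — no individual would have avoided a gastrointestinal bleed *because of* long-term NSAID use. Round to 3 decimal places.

PN ≈ 0.391

p₁ = P(outcome | exposed) = 1005/3369 = 0.29831
p₀ = P(outcome | unexposed) = 531/2925 = 0.18154
Under exogeneity and monotonicity, PN = (p₁ − p₀) / p₁.
PN = (0.29831 − 0.18154) / 0.29831 = 0.11677 / 0.29831 ≈ 0.3914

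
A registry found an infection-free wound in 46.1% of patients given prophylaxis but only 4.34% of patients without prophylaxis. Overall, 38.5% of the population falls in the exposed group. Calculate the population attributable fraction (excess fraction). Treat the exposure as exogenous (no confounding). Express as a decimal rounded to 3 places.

PAF ≈ 0.787

p₁ = 0.461, p₀ = 0.0434.
Overall risk P(Y=1) = π·p₁ + (1−π)·p₀ = 0.385×0.461 + 0.615×0.0434 = 0.20418.
Under exogeneity, PAF = [P(Y=1) − p₀] / P(Y=1).
PAF = (0.20418 − 0.0434) / 0.20418 ≈ 0.7874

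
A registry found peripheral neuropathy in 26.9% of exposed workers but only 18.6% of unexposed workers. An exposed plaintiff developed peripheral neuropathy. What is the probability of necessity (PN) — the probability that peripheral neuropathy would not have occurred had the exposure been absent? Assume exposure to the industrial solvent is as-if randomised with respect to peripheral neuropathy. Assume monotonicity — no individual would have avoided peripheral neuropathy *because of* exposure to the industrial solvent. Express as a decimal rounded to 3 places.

p₁ = 0.269, p₀ = 0.186.
Under exogeneity and monotonicity, PN = (p₁ − p₀) / p₁.
PN = (0.269 − 0.186) / 0.269 = 0.083 / 0.269 ≈ 0.3086

PN ≈ 0.309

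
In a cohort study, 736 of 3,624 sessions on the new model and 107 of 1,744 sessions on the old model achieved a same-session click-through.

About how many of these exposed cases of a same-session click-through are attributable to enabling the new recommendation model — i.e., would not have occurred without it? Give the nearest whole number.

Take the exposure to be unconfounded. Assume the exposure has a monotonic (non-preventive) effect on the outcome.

p₁ = P(outcome | exposed) = 736/3624 = 0.20309
p₀ = P(outcome | unexposed) = 107/1744 = 0.061353
PN = (p₁ − p₀)/p₁ = (0.20309 − 0.061353) / 0.20309 ≈ 0.69790.
Attributable cases ≈ PN × (exposed cases) = 0.69790 × 736 ≈ 513.66.

about 514 cases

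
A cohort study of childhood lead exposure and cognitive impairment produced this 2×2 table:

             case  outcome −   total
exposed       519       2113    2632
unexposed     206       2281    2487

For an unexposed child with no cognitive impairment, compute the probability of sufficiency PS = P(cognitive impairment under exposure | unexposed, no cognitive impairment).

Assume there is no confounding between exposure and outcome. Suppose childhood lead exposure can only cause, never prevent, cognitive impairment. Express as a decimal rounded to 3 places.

p₁ = P(outcome | exposed) = 519/2632 = 0.19719
p₀ = P(outcome | unexposed) = 206/2487 = 0.082831
Under exogeneity and monotonicity, PS = (p₁ − p₀)/(1 − p₀).
PS = (0.19719 − 0.082831) / 0.91717 ≈ 0.1247

PS ≈ 0.125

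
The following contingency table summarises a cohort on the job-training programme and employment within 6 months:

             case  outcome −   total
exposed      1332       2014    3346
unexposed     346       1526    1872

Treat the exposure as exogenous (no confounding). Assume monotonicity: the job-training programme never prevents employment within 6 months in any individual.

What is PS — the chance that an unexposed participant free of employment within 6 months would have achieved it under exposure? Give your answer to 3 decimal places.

PS ≈ 0.262

p₁ = P(outcome | exposed) = 1332/3346 = 0.39809
p₀ = P(outcome | unexposed) = 346/1872 = 0.18483
Under exogeneity and monotonicity, PS = (p₁ − p₀)/(1 − p₀).
PS = (0.39809 − 0.18483) / 0.81517 ≈ 0.2616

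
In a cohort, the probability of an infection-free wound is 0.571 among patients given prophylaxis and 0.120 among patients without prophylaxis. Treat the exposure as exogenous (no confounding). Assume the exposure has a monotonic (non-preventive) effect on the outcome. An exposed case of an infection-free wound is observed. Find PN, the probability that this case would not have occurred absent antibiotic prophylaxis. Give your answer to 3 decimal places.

Let p₁ = 0.571, p₀ = 0.12.
Under exogeneity and monotonicity, PN = (p₁ − p₀) / p₁.
PN = (0.571 − 0.12) / 0.571 = 0.451 / 0.571 ≈ 0.7898

PN ≈ 0.790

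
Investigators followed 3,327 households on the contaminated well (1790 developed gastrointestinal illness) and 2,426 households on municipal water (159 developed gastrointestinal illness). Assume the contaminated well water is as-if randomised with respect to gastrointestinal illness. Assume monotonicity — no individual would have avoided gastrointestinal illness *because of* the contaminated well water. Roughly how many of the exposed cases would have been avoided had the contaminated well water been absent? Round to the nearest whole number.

about 1572 cases

p₁ = P(outcome | exposed) = 1790/3327 = 0.53802
p₀ = P(outcome | unexposed) = 159/2426 = 0.06554
PN = (p₁ − p₀)/p₁ = (0.53802 − 0.06554) / 0.53802 ≈ 0.87818.
Attributable cases ≈ PN × (exposed cases) = 0.87818 × 1790 ≈ 1571.95.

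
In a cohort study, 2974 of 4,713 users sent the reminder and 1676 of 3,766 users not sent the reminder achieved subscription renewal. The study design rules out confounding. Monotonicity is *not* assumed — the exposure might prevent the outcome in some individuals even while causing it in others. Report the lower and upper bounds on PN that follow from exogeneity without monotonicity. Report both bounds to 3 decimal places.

0.295 ≤ PN ≤ 0.879

p₁ = P(outcome | exposed) = 2974/4713 = 0.63102
p₀ = P(outcome | unexposed) = 1676/3766 = 0.44503
Under exogeneity alone the bounds on PN are max{0,(p₁−p₀)/p₁} ≤ PN ≤ min{1,(1−p₀)/p₁}.
  lower = (p₁ − p₀)/p₁ = 0.18599 / 0.63102 ≈ 0.2947
  upper = min{1, (1 − p₀)/p₁} = 0.55497 / 0.63102 ≈ 0.8795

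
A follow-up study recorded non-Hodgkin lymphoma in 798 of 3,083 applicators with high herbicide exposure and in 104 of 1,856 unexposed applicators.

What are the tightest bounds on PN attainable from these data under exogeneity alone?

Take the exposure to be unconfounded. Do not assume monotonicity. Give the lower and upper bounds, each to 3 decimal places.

p₁ = P(outcome | exposed) = 798/3083 = 0.25884
p₀ = P(outcome | unexposed) = 104/1856 = 0.056034
Under exogeneity alone the bounds on PN are max{0,(p₁−p₀)/p₁} ≤ PN ≤ min{1,(1−p₀)/p₁}.
  lower = (p₁ − p₀)/p₁ = 0.2028 / 0.25884 ≈ 0.7835
  upper = min{1, (1 − p₀)/p₁} = 0.94397 / 0.25884 ≈ 3.6469 → capped at 1

0.784 ≤ PN ≤ 1.000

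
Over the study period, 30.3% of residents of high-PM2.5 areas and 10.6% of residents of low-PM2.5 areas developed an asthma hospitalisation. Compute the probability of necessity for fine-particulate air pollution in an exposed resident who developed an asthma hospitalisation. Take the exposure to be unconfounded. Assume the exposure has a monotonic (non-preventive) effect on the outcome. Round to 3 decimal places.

p₁ = 0.303, p₀ = 0.106.
Under exogeneity and monotonicity, PN = (p₁ − p₀) / p₁.
PN = (0.303 − 0.106) / 0.303 = 0.197 / 0.303 ≈ 0.6502

PN ≈ 0.650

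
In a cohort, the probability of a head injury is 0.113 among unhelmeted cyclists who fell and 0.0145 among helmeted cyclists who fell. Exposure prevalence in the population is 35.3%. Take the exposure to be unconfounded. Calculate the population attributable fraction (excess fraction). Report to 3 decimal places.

Let p₁ = 0.113, p₀ = 0.0145.
Overall risk P(Y=1) = π·p₁ + (1−π)·p₀ = 0.353×0.113 + 0.647×0.0145 = 0.049271.
Under exogeneity, PAF = [P(Y=1) − p₀] / P(Y=1).
PAF = (0.049271 − 0.0145) / 0.049271 ≈ 0.7057

PAF ≈ 0.706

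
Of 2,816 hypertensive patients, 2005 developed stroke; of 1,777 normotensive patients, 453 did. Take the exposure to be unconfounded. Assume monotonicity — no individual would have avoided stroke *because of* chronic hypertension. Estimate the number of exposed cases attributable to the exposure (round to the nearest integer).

p₁ = P(outcome | exposed) = 2005/2816 = 0.712
p₀ = P(outcome | unexposed) = 453/1777 = 0.25492
PN = (p₁ − p₀)/p₁ = (0.712 − 0.25492) / 0.712 ≈ 0.64196.
Attributable cases ≈ PN × (exposed cases) = 0.64196 × 2005 ≈ 1287.13.

about 1287 cases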